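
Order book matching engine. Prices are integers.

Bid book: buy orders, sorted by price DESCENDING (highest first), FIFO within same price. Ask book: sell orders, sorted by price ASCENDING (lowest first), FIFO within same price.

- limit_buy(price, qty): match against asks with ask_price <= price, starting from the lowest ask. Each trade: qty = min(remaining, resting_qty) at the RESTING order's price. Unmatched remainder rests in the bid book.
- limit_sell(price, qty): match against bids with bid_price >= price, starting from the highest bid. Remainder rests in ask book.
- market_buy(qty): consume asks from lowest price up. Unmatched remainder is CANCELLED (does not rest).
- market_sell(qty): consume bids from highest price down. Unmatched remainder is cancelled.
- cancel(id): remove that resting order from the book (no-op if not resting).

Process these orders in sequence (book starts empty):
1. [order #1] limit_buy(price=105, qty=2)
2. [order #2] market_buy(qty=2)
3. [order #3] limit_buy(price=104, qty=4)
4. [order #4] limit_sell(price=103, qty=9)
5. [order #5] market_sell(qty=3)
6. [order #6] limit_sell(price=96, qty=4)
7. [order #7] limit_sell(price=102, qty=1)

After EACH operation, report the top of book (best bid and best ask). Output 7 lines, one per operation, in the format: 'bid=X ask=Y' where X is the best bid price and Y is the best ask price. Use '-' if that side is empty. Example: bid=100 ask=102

Answer: bid=105 ask=-
bid=105 ask=-
bid=105 ask=-
bid=- ask=103
bid=- ask=103
bid=- ask=96
bid=- ask=96

Derivation:
After op 1 [order #1] limit_buy(price=105, qty=2): fills=none; bids=[#1:2@105] asks=[-]
After op 2 [order #2] market_buy(qty=2): fills=none; bids=[#1:2@105] asks=[-]
After op 3 [order #3] limit_buy(price=104, qty=4): fills=none; bids=[#1:2@105 #3:4@104] asks=[-]
After op 4 [order #4] limit_sell(price=103, qty=9): fills=#1x#4:2@105 #3x#4:4@104; bids=[-] asks=[#4:3@103]
After op 5 [order #5] market_sell(qty=3): fills=none; bids=[-] asks=[#4:3@103]
After op 6 [order #6] limit_sell(price=96, qty=4): fills=none; bids=[-] asks=[#6:4@96 #4:3@103]
After op 7 [order #7] limit_sell(price=102, qty=1): fills=none; bids=[-] asks=[#6:4@96 #7:1@102 #4:3@103]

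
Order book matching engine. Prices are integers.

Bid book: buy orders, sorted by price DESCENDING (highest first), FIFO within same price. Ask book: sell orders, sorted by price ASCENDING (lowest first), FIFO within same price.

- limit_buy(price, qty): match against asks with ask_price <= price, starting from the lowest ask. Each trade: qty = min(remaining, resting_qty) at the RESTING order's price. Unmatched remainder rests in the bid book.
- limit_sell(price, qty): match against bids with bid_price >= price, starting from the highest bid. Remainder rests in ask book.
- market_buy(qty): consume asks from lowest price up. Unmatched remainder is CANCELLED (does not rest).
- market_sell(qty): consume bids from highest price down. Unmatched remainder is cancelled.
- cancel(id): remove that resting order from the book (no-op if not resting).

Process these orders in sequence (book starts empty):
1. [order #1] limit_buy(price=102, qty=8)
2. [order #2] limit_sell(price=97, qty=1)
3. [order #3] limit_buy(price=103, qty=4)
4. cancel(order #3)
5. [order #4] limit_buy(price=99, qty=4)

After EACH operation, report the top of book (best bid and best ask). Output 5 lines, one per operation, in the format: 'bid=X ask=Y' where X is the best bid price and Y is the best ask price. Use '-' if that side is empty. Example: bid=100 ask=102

After op 1 [order #1] limit_buy(price=102, qty=8): fills=none; bids=[#1:8@102] asks=[-]
After op 2 [order #2] limit_sell(price=97, qty=1): fills=#1x#2:1@102; bids=[#1:7@102] asks=[-]
After op 3 [order #3] limit_buy(price=103, qty=4): fills=none; bids=[#3:4@103 #1:7@102] asks=[-]
After op 4 cancel(order #3): fills=none; bids=[#1:7@102] asks=[-]
After op 5 [order #4] limit_buy(price=99, qty=4): fills=none; bids=[#1:7@102 #4:4@99] asks=[-]

Answer: bid=102 ask=-
bid=102 ask=-
bid=103 ask=-
bid=102 ask=-
bid=102 ask=-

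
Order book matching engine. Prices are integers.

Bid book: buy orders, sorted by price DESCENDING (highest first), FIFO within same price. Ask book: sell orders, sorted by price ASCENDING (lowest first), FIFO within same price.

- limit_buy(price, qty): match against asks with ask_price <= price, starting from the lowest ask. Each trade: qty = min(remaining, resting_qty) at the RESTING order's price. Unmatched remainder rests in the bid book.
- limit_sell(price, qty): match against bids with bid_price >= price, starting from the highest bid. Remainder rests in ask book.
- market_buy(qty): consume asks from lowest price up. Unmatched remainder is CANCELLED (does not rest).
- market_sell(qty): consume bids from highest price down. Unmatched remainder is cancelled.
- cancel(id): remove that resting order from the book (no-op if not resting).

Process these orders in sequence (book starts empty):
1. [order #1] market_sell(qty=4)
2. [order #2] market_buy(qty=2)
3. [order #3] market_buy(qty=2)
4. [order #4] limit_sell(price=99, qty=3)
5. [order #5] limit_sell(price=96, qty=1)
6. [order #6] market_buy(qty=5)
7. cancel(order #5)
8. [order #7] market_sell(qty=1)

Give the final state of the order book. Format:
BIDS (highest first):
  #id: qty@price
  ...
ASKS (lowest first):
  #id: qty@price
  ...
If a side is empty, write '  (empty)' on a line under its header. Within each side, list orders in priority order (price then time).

Answer: BIDS (highest first):
  (empty)
ASKS (lowest first):
  (empty)

Derivation:
After op 1 [order #1] market_sell(qty=4): fills=none; bids=[-] asks=[-]
After op 2 [order #2] market_buy(qty=2): fills=none; bids=[-] asks=[-]
After op 3 [order #3] market_buy(qty=2): fills=none; bids=[-] asks=[-]
After op 4 [order #4] limit_sell(price=99, qty=3): fills=none; bids=[-] asks=[#4:3@99]
After op 5 [order #5] limit_sell(price=96, qty=1): fills=none; bids=[-] asks=[#5:1@96 #4:3@99]
After op 6 [order #6] market_buy(qty=5): fills=#6x#5:1@96 #6x#4:3@99; bids=[-] asks=[-]
After op 7 cancel(order #5): fills=none; bids=[-] asks=[-]
After op 8 [order #7] market_sell(qty=1): fills=none; bids=[-] asks=[-]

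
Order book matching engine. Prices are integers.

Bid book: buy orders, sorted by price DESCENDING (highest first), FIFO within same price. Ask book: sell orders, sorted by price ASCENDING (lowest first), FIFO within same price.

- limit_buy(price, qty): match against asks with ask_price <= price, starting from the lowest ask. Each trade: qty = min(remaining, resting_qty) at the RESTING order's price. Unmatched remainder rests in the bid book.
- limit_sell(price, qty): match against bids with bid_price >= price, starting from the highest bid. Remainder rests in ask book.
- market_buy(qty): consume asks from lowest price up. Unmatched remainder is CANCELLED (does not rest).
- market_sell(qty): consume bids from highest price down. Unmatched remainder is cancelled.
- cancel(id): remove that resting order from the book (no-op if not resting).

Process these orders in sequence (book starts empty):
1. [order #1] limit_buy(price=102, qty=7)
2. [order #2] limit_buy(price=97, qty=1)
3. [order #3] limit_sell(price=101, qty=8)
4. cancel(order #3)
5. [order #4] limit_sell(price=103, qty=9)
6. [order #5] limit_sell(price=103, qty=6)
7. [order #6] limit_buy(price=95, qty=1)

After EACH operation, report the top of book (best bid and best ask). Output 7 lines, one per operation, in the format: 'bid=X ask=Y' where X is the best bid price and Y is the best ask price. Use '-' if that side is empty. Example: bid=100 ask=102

Answer: bid=102 ask=-
bid=102 ask=-
bid=97 ask=101
bid=97 ask=-
bid=97 ask=103
bid=97 ask=103
bid=97 ask=103

Derivation:
After op 1 [order #1] limit_buy(price=102, qty=7): fills=none; bids=[#1:7@102] asks=[-]
After op 2 [order #2] limit_buy(price=97, qty=1): fills=none; bids=[#1:7@102 #2:1@97] asks=[-]
After op 3 [order #3] limit_sell(price=101, qty=8): fills=#1x#3:7@102; bids=[#2:1@97] asks=[#3:1@101]
After op 4 cancel(order #3): fills=none; bids=[#2:1@97] asks=[-]
After op 5 [order #4] limit_sell(price=103, qty=9): fills=none; bids=[#2:1@97] asks=[#4:9@103]
After op 6 [order #5] limit_sell(price=103, qty=6): fills=none; bids=[#2:1@97] asks=[#4:9@103 #5:6@103]
After op 7 [order #6] limit_buy(price=95, qty=1): fills=none; bids=[#2:1@97 #6:1@95] asks=[#4:9@103 #5:6@103]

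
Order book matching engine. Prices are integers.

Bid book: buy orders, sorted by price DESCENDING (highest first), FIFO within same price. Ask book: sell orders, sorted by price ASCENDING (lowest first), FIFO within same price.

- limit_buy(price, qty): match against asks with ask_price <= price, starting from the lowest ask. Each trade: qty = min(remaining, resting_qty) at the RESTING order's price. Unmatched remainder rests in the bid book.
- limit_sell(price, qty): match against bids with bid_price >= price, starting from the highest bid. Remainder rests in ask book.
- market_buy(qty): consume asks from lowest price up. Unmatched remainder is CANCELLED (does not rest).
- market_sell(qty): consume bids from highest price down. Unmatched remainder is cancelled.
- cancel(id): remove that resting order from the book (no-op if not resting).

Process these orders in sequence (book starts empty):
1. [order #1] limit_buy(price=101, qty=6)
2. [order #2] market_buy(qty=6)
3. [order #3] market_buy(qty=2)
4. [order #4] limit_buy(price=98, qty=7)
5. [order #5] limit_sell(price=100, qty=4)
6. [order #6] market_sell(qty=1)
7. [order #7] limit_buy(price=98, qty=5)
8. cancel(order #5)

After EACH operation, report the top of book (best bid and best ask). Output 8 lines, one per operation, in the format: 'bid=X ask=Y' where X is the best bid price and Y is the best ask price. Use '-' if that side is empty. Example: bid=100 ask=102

Answer: bid=101 ask=-
bid=101 ask=-
bid=101 ask=-
bid=101 ask=-
bid=101 ask=-
bid=101 ask=-
bid=101 ask=-
bid=101 ask=-

Derivation:
After op 1 [order #1] limit_buy(price=101, qty=6): fills=none; bids=[#1:6@101] asks=[-]
After op 2 [order #2] market_buy(qty=6): fills=none; bids=[#1:6@101] asks=[-]
After op 3 [order #3] market_buy(qty=2): fills=none; bids=[#1:6@101] asks=[-]
After op 4 [order #4] limit_buy(price=98, qty=7): fills=none; bids=[#1:6@101 #4:7@98] asks=[-]
After op 5 [order #5] limit_sell(price=100, qty=4): fills=#1x#5:4@101; bids=[#1:2@101 #4:7@98] asks=[-]
After op 6 [order #6] market_sell(qty=1): fills=#1x#6:1@101; bids=[#1:1@101 #4:7@98] asks=[-]
After op 7 [order #7] limit_buy(price=98, qty=5): fills=none; bids=[#1:1@101 #4:7@98 #7:5@98] asks=[-]
After op 8 cancel(order #5): fills=none; bids=[#1:1@101 #4:7@98 #7:5@98] asks=[-]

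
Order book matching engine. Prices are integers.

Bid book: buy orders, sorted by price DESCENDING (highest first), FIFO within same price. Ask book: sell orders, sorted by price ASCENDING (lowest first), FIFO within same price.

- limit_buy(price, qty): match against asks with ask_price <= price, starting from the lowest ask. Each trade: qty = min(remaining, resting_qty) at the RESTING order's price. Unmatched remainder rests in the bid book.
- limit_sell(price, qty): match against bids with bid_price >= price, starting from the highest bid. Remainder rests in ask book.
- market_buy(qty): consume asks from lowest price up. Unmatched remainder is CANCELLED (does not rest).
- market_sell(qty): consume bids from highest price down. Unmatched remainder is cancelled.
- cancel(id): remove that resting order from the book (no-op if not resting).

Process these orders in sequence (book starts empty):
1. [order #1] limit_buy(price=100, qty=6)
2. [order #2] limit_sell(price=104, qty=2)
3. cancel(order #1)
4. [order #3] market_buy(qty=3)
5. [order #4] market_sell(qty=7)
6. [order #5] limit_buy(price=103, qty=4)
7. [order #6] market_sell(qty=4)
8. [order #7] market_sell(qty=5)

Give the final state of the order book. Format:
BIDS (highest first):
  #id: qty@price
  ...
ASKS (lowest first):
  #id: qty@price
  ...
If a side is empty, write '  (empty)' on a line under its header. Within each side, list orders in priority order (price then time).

Answer: BIDS (highest first):
  (empty)
ASKS (lowest first):
  (empty)

Derivation:
After op 1 [order #1] limit_buy(price=100, qty=6): fills=none; bids=[#1:6@100] asks=[-]
After op 2 [order #2] limit_sell(price=104, qty=2): fills=none; bids=[#1:6@100] asks=[#2:2@104]
After op 3 cancel(order #1): fills=none; bids=[-] asks=[#2:2@104]
After op 4 [order #3] market_buy(qty=3): fills=#3x#2:2@104; bids=[-] asks=[-]
After op 5 [order #4] market_sell(qty=7): fills=none; bids=[-] asks=[-]
After op 6 [order #5] limit_buy(price=103, qty=4): fills=none; bids=[#5:4@103] asks=[-]
After op 7 [order #6] market_sell(qty=4): fills=#5x#6:4@103; bids=[-] asks=[-]
After op 8 [order #7] market_sell(qty=5): fills=none; bids=[-] asks=[-]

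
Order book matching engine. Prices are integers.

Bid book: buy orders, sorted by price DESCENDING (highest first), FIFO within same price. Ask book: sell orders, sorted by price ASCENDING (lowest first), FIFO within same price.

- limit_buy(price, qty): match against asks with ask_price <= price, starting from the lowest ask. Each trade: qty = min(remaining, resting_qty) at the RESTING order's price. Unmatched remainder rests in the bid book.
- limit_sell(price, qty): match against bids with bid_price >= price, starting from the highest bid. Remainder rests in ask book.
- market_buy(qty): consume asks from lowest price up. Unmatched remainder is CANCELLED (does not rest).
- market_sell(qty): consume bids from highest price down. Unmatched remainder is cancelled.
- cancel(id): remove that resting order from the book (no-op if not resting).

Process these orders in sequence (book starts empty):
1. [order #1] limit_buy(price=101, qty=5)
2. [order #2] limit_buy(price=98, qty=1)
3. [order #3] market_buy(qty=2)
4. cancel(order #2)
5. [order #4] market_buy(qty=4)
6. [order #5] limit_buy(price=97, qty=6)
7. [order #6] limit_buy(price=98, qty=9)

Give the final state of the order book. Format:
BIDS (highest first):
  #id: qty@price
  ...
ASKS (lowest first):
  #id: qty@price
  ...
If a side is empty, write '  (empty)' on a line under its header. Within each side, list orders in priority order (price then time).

Answer: BIDS (highest first):
  #1: 5@101
  #6: 9@98
  #5: 6@97
ASKS (lowest first):
  (empty)

Derivation:
After op 1 [order #1] limit_buy(price=101, qty=5): fills=none; bids=[#1:5@101] asks=[-]
After op 2 [order #2] limit_buy(price=98, qty=1): fills=none; bids=[#1:5@101 #2:1@98] asks=[-]
After op 3 [order #3] market_buy(qty=2): fills=none; bids=[#1:5@101 #2:1@98] asks=[-]
After op 4 cancel(order #2): fills=none; bids=[#1:5@101] asks=[-]
After op 5 [order #4] market_buy(qty=4): fills=none; bids=[#1:5@101] asks=[-]
After op 6 [order #5] limit_buy(price=97, qty=6): fills=none; bids=[#1:5@101 #5:6@97] asks=[-]
After op 7 [order #6] limit_buy(price=98, qty=9): fills=none; bids=[#1:5@101 #6:9@98 #5:6@97] asks=[-]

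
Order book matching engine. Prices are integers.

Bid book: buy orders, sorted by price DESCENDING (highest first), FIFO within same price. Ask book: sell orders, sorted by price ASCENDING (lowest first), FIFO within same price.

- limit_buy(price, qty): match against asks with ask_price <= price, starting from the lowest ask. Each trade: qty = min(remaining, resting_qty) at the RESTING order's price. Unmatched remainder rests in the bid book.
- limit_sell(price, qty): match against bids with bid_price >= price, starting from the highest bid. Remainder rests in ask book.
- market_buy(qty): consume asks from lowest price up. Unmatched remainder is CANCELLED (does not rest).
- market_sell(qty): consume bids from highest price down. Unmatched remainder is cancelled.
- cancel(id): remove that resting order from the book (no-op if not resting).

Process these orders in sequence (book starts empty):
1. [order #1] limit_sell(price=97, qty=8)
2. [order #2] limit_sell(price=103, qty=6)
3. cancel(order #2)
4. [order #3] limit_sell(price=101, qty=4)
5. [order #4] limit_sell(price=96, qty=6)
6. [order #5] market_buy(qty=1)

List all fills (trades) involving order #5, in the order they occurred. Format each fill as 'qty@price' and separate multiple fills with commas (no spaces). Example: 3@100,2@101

After op 1 [order #1] limit_sell(price=97, qty=8): fills=none; bids=[-] asks=[#1:8@97]
After op 2 [order #2] limit_sell(price=103, qty=6): fills=none; bids=[-] asks=[#1:8@97 #2:6@103]
After op 3 cancel(order #2): fills=none; bids=[-] asks=[#1:8@97]
After op 4 [order #3] limit_sell(price=101, qty=4): fills=none; bids=[-] asks=[#1:8@97 #3:4@101]
After op 5 [order #4] limit_sell(price=96, qty=6): fills=none; bids=[-] asks=[#4:6@96 #1:8@97 #3:4@101]
After op 6 [order #5] market_buy(qty=1): fills=#5x#4:1@96; bids=[-] asks=[#4:5@96 #1:8@97 #3:4@101]

Answer: 1@96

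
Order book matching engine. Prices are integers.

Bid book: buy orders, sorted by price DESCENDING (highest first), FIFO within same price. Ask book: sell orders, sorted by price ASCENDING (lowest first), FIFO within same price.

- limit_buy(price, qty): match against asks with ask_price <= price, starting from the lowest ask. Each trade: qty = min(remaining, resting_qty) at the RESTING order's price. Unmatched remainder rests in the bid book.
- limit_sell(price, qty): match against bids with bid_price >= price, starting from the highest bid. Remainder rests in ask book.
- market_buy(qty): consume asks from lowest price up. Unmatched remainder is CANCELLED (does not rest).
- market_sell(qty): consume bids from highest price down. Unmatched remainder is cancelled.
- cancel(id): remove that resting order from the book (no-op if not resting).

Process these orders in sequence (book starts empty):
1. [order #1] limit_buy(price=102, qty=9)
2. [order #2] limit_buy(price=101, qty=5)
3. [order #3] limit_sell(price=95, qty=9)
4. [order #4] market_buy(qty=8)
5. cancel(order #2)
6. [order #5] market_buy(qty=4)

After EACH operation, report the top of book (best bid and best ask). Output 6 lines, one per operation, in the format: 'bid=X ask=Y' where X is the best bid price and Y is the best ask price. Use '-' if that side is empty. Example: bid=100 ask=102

Answer: bid=102 ask=-
bid=102 ask=-
bid=101 ask=-
bid=101 ask=-
bid=- ask=-
bid=- ask=-

Derivation:
After op 1 [order #1] limit_buy(price=102, qty=9): fills=none; bids=[#1:9@102] asks=[-]
After op 2 [order #2] limit_buy(price=101, qty=5): fills=none; bids=[#1:9@102 #2:5@101] asks=[-]
After op 3 [order #3] limit_sell(price=95, qty=9): fills=#1x#3:9@102; bids=[#2:5@101] asks=[-]
After op 4 [order #4] market_buy(qty=8): fills=none; bids=[#2:5@101] asks=[-]
After op 5 cancel(order #2): fills=none; bids=[-] asks=[-]
After op 6 [order #5] market_buy(qty=4): fills=none; bids=[-] asks=[-]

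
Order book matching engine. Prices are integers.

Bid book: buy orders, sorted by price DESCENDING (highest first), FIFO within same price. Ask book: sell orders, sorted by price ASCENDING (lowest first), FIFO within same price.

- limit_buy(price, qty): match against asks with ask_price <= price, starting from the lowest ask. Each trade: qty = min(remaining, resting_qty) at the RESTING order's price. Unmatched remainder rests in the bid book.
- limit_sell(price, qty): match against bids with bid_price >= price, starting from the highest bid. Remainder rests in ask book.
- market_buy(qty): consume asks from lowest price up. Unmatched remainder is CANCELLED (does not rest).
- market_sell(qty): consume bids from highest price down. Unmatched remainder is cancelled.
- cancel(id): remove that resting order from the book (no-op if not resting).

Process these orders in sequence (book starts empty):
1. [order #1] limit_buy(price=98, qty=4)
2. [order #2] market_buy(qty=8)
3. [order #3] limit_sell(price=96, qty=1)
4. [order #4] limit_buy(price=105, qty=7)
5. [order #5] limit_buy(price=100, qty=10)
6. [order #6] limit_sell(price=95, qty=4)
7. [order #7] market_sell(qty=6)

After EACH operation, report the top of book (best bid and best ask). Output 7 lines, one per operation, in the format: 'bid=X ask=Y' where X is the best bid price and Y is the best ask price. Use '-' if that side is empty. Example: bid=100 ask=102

Answer: bid=98 ask=-
bid=98 ask=-
bid=98 ask=-
bid=105 ask=-
bid=105 ask=-
bid=105 ask=-
bid=100 ask=-

Derivation:
After op 1 [order #1] limit_buy(price=98, qty=4): fills=none; bids=[#1:4@98] asks=[-]
After op 2 [order #2] market_buy(qty=8): fills=none; bids=[#1:4@98] asks=[-]
After op 3 [order #3] limit_sell(price=96, qty=1): fills=#1x#3:1@98; bids=[#1:3@98] asks=[-]
After op 4 [order #4] limit_buy(price=105, qty=7): fills=none; bids=[#4:7@105 #1:3@98] asks=[-]
After op 5 [order #5] limit_buy(price=100, qty=10): fills=none; bids=[#4:7@105 #5:10@100 #1:3@98] asks=[-]
After op 6 [order #6] limit_sell(price=95, qty=4): fills=#4x#6:4@105; bids=[#4:3@105 #5:10@100 #1:3@98] asks=[-]
After op 7 [order #7] market_sell(qty=6): fills=#4x#7:3@105 #5x#7:3@100; bids=[#5:7@100 #1:3@98] asks=[-]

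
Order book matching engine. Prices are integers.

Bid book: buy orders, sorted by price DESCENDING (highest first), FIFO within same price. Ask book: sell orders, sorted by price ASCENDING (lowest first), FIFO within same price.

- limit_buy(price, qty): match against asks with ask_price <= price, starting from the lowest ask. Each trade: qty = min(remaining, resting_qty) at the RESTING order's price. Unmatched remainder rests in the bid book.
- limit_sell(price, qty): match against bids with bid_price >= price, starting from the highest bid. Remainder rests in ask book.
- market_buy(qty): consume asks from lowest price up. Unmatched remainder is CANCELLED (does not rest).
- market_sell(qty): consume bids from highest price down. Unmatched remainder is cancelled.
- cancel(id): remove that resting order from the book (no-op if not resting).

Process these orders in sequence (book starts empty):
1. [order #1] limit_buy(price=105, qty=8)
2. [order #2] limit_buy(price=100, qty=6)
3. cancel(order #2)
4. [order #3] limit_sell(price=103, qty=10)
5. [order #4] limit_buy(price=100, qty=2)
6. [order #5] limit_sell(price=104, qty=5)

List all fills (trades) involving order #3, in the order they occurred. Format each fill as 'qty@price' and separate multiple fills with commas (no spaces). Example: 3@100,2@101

Answer: 8@105

Derivation:
After op 1 [order #1] limit_buy(price=105, qty=8): fills=none; bids=[#1:8@105] asks=[-]
After op 2 [order #2] limit_buy(price=100, qty=6): fills=none; bids=[#1:8@105 #2:6@100] asks=[-]
After op 3 cancel(order #2): fills=none; bids=[#1:8@105] asks=[-]
After op 4 [order #3] limit_sell(price=103, qty=10): fills=#1x#3:8@105; bids=[-] asks=[#3:2@103]
After op 5 [order #4] limit_buy(price=100, qty=2): fills=none; bids=[#4:2@100] asks=[#3:2@103]
After op 6 [order #5] limit_sell(price=104, qty=5): fills=none; bids=[#4:2@100] asks=[#3:2@103 #5:5@104]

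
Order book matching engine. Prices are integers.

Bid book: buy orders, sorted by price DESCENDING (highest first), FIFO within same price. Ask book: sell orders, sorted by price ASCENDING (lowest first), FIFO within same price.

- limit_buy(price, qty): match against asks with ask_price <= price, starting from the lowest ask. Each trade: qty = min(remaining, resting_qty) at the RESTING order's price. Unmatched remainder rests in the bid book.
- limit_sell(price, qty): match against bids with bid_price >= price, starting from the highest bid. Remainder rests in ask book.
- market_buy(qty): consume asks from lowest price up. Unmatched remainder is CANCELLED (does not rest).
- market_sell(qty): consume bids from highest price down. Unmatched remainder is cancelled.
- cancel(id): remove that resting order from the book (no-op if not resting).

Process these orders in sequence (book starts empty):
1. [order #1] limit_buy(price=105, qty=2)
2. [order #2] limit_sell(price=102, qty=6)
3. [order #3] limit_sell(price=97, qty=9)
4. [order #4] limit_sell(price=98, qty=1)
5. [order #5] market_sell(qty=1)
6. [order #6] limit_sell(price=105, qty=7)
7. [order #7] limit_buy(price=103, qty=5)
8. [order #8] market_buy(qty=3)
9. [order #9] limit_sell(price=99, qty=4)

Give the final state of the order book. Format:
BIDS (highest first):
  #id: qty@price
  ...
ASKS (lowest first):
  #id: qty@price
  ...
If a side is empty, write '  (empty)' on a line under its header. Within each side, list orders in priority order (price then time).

Answer: BIDS (highest first):
  (empty)
ASKS (lowest first):
  #3: 1@97
  #4: 1@98
  #9: 4@99
  #2: 4@102
  #6: 7@105

Derivation:
After op 1 [order #1] limit_buy(price=105, qty=2): fills=none; bids=[#1:2@105] asks=[-]
After op 2 [order #2] limit_sell(price=102, qty=6): fills=#1x#2:2@105; bids=[-] asks=[#2:4@102]
After op 3 [order #3] limit_sell(price=97, qty=9): fills=none; bids=[-] asks=[#3:9@97 #2:4@102]
After op 4 [order #4] limit_sell(price=98, qty=1): fills=none; bids=[-] asks=[#3:9@97 #4:1@98 #2:4@102]
After op 5 [order #5] market_sell(qty=1): fills=none; bids=[-] asks=[#3:9@97 #4:1@98 #2:4@102]
After op 6 [order #6] limit_sell(price=105, qty=7): fills=none; bids=[-] asks=[#3:9@97 #4:1@98 #2:4@102 #6:7@105]
After op 7 [order #7] limit_buy(price=103, qty=5): fills=#7x#3:5@97; bids=[-] asks=[#3:4@97 #4:1@98 #2:4@102 #6:7@105]
After op 8 [order #8] market_buy(qty=3): fills=#8x#3:3@97; bids=[-] asks=[#3:1@97 #4:1@98 #2:4@102 #6:7@105]
After op 9 [order #9] limit_sell(price=99, qty=4): fills=none; bids=[-] asks=[#3:1@97 #4:1@98 #9:4@99 #2:4@102 #6:7@105]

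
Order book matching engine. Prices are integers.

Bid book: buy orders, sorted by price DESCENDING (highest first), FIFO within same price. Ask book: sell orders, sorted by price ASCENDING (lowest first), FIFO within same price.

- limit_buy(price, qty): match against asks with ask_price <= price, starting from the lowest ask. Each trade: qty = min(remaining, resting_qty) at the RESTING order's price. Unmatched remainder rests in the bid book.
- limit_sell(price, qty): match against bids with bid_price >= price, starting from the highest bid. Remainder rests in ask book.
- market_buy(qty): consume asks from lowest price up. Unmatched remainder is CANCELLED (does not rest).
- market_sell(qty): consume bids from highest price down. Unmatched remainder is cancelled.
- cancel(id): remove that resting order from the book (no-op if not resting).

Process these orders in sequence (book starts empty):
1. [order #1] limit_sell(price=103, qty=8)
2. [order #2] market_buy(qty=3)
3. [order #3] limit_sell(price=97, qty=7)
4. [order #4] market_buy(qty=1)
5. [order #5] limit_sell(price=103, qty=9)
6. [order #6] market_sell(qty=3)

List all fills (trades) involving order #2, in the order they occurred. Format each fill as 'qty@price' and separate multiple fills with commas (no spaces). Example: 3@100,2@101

After op 1 [order #1] limit_sell(price=103, qty=8): fills=none; bids=[-] asks=[#1:8@103]
After op 2 [order #2] market_buy(qty=3): fills=#2x#1:3@103; bids=[-] asks=[#1:5@103]
After op 3 [order #3] limit_sell(price=97, qty=7): fills=none; bids=[-] asks=[#3:7@97 #1:5@103]
After op 4 [order #4] market_buy(qty=1): fills=#4x#3:1@97; bids=[-] asks=[#3:6@97 #1:5@103]
After op 5 [order #5] limit_sell(price=103, qty=9): fills=none; bids=[-] asks=[#3:6@97 #1:5@103 #5:9@103]
After op 6 [order #6] market_sell(qty=3): fills=none; bids=[-] asks=[#3:6@97 #1:5@103 #5:9@103]

Answer: 3@103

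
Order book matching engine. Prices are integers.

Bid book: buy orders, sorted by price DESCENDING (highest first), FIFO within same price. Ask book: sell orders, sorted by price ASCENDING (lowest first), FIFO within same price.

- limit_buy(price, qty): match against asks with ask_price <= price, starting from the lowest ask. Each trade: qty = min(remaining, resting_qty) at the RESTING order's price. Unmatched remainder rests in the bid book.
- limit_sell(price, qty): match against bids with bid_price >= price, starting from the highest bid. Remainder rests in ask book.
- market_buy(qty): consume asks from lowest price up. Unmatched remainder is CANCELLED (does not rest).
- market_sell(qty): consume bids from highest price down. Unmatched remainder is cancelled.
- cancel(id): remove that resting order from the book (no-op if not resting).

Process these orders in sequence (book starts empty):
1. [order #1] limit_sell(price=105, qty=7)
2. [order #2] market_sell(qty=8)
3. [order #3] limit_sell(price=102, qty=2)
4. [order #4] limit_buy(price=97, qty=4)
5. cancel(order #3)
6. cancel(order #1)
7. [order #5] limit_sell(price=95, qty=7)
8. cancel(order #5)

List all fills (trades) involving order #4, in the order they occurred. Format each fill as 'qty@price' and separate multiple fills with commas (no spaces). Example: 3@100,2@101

After op 1 [order #1] limit_sell(price=105, qty=7): fills=none; bids=[-] asks=[#1:7@105]
After op 2 [order #2] market_sell(qty=8): fills=none; bids=[-] asks=[#1:7@105]
After op 3 [order #3] limit_sell(price=102, qty=2): fills=none; bids=[-] asks=[#3:2@102 #1:7@105]
After op 4 [order #4] limit_buy(price=97, qty=4): fills=none; bids=[#4:4@97] asks=[#3:2@102 #1:7@105]
After op 5 cancel(order #3): fills=none; bids=[#4:4@97] asks=[#1:7@105]
After op 6 cancel(order #1): fills=none; bids=[#4:4@97] asks=[-]
After op 7 [order #5] limit_sell(price=95, qty=7): fills=#4x#5:4@97; bids=[-] asks=[#5:3@95]
After op 8 cancel(order #5): fills=none; bids=[-] asks=[-]

Answer: 4@97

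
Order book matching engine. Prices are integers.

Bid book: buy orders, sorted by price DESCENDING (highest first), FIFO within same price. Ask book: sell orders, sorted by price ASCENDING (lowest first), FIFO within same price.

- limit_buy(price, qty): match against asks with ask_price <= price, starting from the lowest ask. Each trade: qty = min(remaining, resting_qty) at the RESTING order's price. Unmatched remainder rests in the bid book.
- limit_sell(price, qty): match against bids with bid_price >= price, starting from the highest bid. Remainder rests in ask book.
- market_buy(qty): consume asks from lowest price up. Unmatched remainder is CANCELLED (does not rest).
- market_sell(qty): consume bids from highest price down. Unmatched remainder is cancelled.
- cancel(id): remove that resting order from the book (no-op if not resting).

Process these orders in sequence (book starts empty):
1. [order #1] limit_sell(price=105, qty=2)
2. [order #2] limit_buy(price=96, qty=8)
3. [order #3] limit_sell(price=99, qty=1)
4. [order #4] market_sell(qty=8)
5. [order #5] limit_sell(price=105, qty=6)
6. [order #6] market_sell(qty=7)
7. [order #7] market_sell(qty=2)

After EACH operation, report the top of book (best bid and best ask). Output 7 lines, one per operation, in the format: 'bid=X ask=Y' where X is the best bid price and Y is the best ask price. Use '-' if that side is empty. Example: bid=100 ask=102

Answer: bid=- ask=105
bid=96 ask=105
bid=96 ask=99
bid=- ask=99
bid=- ask=99
bid=- ask=99
bid=- ask=99

Derivation:
After op 1 [order #1] limit_sell(price=105, qty=2): fills=none; bids=[-] asks=[#1:2@105]
After op 2 [order #2] limit_buy(price=96, qty=8): fills=none; bids=[#2:8@96] asks=[#1:2@105]
After op 3 [order #3] limit_sell(price=99, qty=1): fills=none; bids=[#2:8@96] asks=[#3:1@99 #1:2@105]
After op 4 [order #4] market_sell(qty=8): fills=#2x#4:8@96; bids=[-] asks=[#3:1@99 #1:2@105]
After op 5 [order #5] limit_sell(price=105, qty=6): fills=none; bids=[-] asks=[#3:1@99 #1:2@105 #5:6@105]
After op 6 [order #6] market_sell(qty=7): fills=none; bids=[-] asks=[#3:1@99 #1:2@105 #5:6@105]
After op 7 [order #7] market_sell(qty=2): fills=none; bids=[-] asks=[#3:1@99 #1:2@105 #5:6@105]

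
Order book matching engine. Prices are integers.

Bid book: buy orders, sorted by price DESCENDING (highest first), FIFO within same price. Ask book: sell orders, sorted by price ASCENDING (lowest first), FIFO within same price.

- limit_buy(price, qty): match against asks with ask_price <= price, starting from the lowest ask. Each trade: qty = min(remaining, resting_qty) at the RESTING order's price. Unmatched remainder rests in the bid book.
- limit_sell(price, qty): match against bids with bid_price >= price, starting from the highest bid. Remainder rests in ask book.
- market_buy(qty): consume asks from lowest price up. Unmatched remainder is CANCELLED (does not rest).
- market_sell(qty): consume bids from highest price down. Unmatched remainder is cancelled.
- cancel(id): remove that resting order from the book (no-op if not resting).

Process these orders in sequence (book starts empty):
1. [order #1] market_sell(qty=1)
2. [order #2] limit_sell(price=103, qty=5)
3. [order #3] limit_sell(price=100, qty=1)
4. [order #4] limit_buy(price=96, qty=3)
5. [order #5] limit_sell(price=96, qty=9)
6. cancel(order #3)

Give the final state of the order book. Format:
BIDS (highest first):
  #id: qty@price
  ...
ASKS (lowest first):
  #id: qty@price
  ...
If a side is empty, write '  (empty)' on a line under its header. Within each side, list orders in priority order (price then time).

After op 1 [order #1] market_sell(qty=1): fills=none; bids=[-] asks=[-]
After op 2 [order #2] limit_sell(price=103, qty=5): fills=none; bids=[-] asks=[#2:5@103]
After op 3 [order #3] limit_sell(price=100, qty=1): fills=none; bids=[-] asks=[#3:1@100 #2:5@103]
After op 4 [order #4] limit_buy(price=96, qty=3): fills=none; bids=[#4:3@96] asks=[#3:1@100 #2:5@103]
After op 5 [order #5] limit_sell(price=96, qty=9): fills=#4x#5:3@96; bids=[-] asks=[#5:6@96 #3:1@100 #2:5@103]
After op 6 cancel(order #3): fills=none; bids=[-] asks=[#5:6@96 #2:5@103]

Answer: BIDS (highest first):
  (empty)
ASKS (lowest first):
  #5: 6@96
  #2: 5@103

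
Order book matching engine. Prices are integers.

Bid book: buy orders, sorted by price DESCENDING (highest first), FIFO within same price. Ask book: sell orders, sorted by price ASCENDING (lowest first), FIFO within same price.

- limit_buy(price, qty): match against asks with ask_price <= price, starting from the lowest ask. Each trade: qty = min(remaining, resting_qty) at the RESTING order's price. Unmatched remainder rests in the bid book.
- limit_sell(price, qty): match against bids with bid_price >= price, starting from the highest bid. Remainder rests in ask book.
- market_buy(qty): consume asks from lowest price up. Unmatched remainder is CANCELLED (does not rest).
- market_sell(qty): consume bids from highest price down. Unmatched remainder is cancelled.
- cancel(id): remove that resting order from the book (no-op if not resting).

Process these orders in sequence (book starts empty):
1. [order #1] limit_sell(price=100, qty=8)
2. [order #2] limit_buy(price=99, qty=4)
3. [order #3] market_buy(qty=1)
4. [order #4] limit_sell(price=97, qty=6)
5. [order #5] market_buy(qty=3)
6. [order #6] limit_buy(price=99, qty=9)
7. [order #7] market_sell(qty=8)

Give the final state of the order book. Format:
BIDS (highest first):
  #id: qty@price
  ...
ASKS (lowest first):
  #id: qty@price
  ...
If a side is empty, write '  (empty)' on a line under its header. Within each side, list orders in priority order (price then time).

Answer: BIDS (highest first):
  #6: 1@99
ASKS (lowest first):
  #1: 6@100

Derivation:
After op 1 [order #1] limit_sell(price=100, qty=8): fills=none; bids=[-] asks=[#1:8@100]
After op 2 [order #2] limit_buy(price=99, qty=4): fills=none; bids=[#2:4@99] asks=[#1:8@100]
After op 3 [order #3] market_buy(qty=1): fills=#3x#1:1@100; bids=[#2:4@99] asks=[#1:7@100]
After op 4 [order #4] limit_sell(price=97, qty=6): fills=#2x#4:4@99; bids=[-] asks=[#4:2@97 #1:7@100]
After op 5 [order #5] market_buy(qty=3): fills=#5x#4:2@97 #5x#1:1@100; bids=[-] asks=[#1:6@100]
After op 6 [order #6] limit_buy(price=99, qty=9): fills=none; bids=[#6:9@99] asks=[#1:6@100]
After op 7 [order #7] market_sell(qty=8): fills=#6x#7:8@99; bids=[#6:1@99] asks=[#1:6@100]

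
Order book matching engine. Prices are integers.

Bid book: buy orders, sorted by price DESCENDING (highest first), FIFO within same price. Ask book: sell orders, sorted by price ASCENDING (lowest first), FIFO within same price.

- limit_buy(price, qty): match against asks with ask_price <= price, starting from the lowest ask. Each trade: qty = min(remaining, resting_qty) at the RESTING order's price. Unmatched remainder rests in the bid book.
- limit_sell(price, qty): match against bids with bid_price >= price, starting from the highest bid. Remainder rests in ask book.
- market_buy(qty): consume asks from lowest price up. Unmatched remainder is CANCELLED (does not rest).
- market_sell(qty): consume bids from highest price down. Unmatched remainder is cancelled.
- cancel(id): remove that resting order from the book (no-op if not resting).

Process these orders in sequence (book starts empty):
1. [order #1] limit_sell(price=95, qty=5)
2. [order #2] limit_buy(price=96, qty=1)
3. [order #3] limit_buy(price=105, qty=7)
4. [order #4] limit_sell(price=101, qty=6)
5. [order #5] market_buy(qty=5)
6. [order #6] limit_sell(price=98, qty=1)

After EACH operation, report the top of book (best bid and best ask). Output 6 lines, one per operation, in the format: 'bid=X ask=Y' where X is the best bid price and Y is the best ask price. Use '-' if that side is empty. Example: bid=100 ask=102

After op 1 [order #1] limit_sell(price=95, qty=5): fills=none; bids=[-] asks=[#1:5@95]
After op 2 [order #2] limit_buy(price=96, qty=1): fills=#2x#1:1@95; bids=[-] asks=[#1:4@95]
After op 3 [order #3] limit_buy(price=105, qty=7): fills=#3x#1:4@95; bids=[#3:3@105] asks=[-]
After op 4 [order #4] limit_sell(price=101, qty=6): fills=#3x#4:3@105; bids=[-] asks=[#4:3@101]
After op 5 [order #5] market_buy(qty=5): fills=#5x#4:3@101; bids=[-] asks=[-]
After op 6 [order #6] limit_sell(price=98, qty=1): fills=none; bids=[-] asks=[#6:1@98]

Answer: bid=- ask=95
bid=- ask=95
bid=105 ask=-
bid=- ask=101
bid=- ask=-
bid=- ask=98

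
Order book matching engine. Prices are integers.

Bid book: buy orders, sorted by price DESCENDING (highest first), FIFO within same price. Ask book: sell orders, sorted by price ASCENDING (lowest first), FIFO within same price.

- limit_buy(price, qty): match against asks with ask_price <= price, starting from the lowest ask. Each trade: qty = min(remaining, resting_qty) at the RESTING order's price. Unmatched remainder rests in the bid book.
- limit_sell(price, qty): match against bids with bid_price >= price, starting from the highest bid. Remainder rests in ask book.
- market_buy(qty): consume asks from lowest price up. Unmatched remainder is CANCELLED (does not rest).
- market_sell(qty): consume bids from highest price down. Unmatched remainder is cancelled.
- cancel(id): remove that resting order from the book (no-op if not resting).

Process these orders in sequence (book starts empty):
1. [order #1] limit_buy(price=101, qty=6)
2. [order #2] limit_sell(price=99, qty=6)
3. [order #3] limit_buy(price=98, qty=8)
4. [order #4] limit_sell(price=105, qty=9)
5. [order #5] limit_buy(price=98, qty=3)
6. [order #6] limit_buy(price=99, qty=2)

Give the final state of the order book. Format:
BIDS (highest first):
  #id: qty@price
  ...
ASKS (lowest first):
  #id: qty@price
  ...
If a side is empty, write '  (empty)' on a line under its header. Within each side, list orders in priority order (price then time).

Answer: BIDS (highest first):
  #6: 2@99
  #3: 8@98
  #5: 3@98
ASKS (lowest first):
  #4: 9@105

Derivation:
After op 1 [order #1] limit_buy(price=101, qty=6): fills=none; bids=[#1:6@101] asks=[-]
After op 2 [order #2] limit_sell(price=99, qty=6): fills=#1x#2:6@101; bids=[-] asks=[-]
After op 3 [order #3] limit_buy(price=98, qty=8): fills=none; bids=[#3:8@98] asks=[-]
After op 4 [order #4] limit_sell(price=105, qty=9): fills=none; bids=[#3:8@98] asks=[#4:9@105]
After op 5 [order #5] limit_buy(price=98, qty=3): fills=none; bids=[#3:8@98 #5:3@98] asks=[#4:9@105]
After op 6 [order #6] limit_buy(price=99, qty=2): fills=none; bids=[#6:2@99 #3:8@98 #5:3@98] asks=[#4:9@105]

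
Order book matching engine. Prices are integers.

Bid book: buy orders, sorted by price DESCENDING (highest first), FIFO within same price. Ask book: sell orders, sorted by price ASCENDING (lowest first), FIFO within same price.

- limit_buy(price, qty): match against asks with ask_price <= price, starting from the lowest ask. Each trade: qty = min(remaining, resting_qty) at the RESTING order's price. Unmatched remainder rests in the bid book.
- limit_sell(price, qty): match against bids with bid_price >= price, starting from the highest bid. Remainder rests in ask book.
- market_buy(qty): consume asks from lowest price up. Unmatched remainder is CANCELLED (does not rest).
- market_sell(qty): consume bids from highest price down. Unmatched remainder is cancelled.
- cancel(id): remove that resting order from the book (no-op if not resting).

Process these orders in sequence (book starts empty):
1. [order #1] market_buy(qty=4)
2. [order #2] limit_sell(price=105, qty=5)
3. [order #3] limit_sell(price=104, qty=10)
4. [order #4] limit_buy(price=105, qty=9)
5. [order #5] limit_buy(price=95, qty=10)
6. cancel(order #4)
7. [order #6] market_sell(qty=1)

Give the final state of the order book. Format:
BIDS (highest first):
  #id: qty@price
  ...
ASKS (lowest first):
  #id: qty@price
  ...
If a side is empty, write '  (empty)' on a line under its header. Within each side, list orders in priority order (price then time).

Answer: BIDS (highest first):
  #5: 9@95
ASKS (lowest first):
  #3: 1@104
  #2: 5@105

Derivation:
After op 1 [order #1] market_buy(qty=4): fills=none; bids=[-] asks=[-]
After op 2 [order #2] limit_sell(price=105, qty=5): fills=none; bids=[-] asks=[#2:5@105]
After op 3 [order #3] limit_sell(price=104, qty=10): fills=none; bids=[-] asks=[#3:10@104 #2:5@105]
After op 4 [order #4] limit_buy(price=105, qty=9): fills=#4x#3:9@104; bids=[-] asks=[#3:1@104 #2:5@105]
After op 5 [order #5] limit_buy(price=95, qty=10): fills=none; bids=[#5:10@95] asks=[#3:1@104 #2:5@105]
After op 6 cancel(order #4): fills=none; bids=[#5:10@95] asks=[#3:1@104 #2:5@105]
After op 7 [order #6] market_sell(qty=1): fills=#5x#6:1@95; bids=[#5:9@95] asks=[#3:1@104 #2:5@105]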